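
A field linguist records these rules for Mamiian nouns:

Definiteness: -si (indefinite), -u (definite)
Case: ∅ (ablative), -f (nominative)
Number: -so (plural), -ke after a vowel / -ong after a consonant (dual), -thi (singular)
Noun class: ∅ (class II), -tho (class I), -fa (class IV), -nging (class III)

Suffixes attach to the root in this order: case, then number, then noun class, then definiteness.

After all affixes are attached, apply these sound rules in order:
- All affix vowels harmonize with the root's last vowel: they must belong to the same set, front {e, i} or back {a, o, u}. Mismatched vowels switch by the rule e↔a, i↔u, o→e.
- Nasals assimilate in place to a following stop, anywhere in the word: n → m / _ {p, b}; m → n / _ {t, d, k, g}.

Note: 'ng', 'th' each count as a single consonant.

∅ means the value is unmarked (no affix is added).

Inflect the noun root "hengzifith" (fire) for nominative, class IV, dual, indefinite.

Attach case nominative -f → hengzifithf.
Attach number dual -ong (after consonant 'f') → hengzifithfong.
Attach noun class class IV -fa → hengzifithfongfa.
Attach definiteness indefinite -si → hengzifithfongfasi.
Apply vowel harmony: hengzifithfongfasi → hengzifithfengfesi.
Nasal assimilation: no change.

hengzifithfengfesi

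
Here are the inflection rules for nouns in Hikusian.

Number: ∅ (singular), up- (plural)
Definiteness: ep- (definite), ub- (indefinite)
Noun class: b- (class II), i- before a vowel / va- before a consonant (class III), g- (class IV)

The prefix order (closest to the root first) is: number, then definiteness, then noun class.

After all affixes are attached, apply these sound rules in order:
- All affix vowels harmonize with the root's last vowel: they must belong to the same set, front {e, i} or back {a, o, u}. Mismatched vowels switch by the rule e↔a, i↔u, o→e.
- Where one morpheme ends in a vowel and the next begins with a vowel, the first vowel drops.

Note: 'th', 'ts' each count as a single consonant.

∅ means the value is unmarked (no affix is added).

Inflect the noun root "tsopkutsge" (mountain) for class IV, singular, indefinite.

gibtsopkutsge

number = singular: zero marking, form stays tsopkutsge.
Attach definiteness indefinite ub- → ubtsopkutsge.
Attach noun class class IV g- → gubtsopkutsge.
Apply vowel harmony: gubtsopkutsge → gibtsopkutsge.
Vowel deletion: no change.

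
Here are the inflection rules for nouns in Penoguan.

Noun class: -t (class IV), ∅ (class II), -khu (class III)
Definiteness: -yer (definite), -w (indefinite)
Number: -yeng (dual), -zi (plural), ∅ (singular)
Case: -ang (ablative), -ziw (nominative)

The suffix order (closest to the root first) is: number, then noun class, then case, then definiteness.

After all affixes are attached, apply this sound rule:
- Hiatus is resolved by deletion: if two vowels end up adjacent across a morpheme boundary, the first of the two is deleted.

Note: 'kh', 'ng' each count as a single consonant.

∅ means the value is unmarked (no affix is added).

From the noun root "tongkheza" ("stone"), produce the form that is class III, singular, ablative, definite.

number = singular: zero marking, form stays tongkheza.
Attach noun class class III -khu → tongkhezakhu.
Attach case ablative -ang → tongkhezakhuang.
Attach definiteness definite -yer → tongkhezakhuangyer.
Apply vowel deletion: tongkhezakhuangyer → tongkhezakhangyer.

tongkhezakhangyer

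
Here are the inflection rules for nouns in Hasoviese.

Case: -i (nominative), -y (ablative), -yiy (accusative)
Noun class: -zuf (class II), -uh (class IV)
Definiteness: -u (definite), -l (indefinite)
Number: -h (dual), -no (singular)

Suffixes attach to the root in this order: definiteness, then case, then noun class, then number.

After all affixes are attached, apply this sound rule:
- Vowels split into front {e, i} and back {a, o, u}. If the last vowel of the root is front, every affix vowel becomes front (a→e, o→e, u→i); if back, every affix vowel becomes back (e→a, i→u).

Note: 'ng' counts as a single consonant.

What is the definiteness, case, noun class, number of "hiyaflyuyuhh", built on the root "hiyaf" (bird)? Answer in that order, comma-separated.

indefinite, accusative, class IV, dual

Segment: hiyaf-l-yiy-uh-h.
definiteness: -l → indefinite.
case: -yiy → accusative.
noun class: -uh → class IV.
number: -h → dual.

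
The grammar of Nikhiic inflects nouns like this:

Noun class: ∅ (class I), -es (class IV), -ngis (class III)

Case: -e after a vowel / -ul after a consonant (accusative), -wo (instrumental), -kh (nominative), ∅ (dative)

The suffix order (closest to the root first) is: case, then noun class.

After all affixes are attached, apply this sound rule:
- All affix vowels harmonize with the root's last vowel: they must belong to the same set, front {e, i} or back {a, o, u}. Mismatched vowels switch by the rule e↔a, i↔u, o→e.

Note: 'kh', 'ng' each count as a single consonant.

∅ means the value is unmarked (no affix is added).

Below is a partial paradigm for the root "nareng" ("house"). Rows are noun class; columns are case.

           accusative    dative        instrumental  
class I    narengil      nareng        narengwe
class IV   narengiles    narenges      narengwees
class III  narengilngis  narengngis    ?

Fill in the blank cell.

Attach case instrumental -wo → narengwo.
Attach noun class class III -ngis → narengwongis.
Apply vowel harmony: narengwongis → narengwengis.

narengwengis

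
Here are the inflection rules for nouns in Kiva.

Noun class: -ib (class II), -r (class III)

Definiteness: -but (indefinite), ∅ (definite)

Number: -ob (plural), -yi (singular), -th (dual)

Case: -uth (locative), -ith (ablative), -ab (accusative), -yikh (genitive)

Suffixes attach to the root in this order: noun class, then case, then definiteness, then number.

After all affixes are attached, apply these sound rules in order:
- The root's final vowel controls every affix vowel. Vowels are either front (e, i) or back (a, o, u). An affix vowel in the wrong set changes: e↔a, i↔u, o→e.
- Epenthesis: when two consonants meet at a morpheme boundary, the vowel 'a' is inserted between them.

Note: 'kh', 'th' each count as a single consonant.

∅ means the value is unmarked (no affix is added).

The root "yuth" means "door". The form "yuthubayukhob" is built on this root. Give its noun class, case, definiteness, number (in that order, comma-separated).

Segment: yuth-ib-yikh-ob.
noun class: -ib → class II.
case: -yikh → genitive.
definiteness: ∅ → definite.
number: -ob → plural.

class II, genitive, definite, plural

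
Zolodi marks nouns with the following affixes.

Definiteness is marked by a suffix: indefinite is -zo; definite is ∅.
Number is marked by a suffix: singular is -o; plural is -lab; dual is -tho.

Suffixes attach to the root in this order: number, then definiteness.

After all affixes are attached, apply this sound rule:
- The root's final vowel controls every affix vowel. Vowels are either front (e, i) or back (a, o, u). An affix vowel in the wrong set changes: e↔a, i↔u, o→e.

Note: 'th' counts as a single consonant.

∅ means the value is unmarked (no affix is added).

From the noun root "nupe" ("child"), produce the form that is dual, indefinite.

nupetheze

Attach number dual -tho → nupetho.
Attach definiteness indefinite -zo → nupethozo.
Apply vowel harmony: nupethozo → nupetheze.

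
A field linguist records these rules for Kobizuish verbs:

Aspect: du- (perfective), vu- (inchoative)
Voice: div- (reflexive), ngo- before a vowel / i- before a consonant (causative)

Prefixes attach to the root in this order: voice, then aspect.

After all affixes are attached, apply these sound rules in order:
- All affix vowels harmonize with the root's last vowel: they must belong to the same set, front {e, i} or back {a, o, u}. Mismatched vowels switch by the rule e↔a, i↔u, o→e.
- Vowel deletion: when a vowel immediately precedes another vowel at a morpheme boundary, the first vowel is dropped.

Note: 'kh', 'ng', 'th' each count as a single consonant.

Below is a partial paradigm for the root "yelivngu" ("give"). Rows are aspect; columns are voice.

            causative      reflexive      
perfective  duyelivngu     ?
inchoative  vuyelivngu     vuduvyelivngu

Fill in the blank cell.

Attach voice reflexive div- → divyelivngu.
Attach aspect perfective du- → dudivyelivngu.
Apply vowel harmony: dudivyelivngu → duduvyelivngu.
Vowel deletion: no change.

duduvyelivngu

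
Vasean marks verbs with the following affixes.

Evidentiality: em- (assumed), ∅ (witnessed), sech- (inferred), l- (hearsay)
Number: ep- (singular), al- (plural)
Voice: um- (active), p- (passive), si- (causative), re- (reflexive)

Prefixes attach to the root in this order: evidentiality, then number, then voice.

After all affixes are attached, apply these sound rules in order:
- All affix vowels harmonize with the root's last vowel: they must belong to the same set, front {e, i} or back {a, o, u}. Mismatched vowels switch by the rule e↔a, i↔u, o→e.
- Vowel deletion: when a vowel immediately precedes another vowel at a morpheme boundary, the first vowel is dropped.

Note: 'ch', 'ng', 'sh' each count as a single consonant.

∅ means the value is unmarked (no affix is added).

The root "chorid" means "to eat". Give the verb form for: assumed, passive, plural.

pelemchorid

Attach evidentiality assumed em- → emchorid.
Attach number plural al- → alemchorid.
Attach voice passive p- → palemchorid.
Apply vowel harmony: palemchorid → pelemchorid.
Vowel deletion: no change.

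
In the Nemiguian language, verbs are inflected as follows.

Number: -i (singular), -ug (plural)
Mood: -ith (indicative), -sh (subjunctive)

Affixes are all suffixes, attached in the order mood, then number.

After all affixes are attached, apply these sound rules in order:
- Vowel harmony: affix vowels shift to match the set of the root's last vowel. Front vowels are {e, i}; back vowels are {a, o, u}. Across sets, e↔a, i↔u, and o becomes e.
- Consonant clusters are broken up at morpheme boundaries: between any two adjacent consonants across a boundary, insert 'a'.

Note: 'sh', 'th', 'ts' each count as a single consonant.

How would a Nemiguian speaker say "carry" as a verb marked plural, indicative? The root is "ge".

Attach mood indicative -ith → geith.
Attach number plural -ug → geithug.
Apply vowel harmony: geithug → geithig.
Epenthesis: no change.

geithig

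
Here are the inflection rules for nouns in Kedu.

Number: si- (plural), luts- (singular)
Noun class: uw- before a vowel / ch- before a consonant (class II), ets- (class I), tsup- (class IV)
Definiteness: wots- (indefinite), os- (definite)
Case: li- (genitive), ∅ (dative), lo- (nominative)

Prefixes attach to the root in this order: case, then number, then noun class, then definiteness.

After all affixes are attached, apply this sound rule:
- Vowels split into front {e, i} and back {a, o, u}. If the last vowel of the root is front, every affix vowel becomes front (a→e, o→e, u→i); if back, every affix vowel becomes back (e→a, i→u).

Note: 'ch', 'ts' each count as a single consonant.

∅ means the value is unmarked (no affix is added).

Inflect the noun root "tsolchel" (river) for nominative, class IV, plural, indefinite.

wetstsipsiletsolchel

Attach case nominative lo- → lotsolchel.
Attach number plural si- → silotsolchel.
Attach noun class class IV tsup- → tsupsilotsolchel.
Attach definiteness indefinite wots- → wotstsupsilotsolchel.
Apply vowel harmony: wotstsupsilotsolchel → wetstsipsiletsolchel.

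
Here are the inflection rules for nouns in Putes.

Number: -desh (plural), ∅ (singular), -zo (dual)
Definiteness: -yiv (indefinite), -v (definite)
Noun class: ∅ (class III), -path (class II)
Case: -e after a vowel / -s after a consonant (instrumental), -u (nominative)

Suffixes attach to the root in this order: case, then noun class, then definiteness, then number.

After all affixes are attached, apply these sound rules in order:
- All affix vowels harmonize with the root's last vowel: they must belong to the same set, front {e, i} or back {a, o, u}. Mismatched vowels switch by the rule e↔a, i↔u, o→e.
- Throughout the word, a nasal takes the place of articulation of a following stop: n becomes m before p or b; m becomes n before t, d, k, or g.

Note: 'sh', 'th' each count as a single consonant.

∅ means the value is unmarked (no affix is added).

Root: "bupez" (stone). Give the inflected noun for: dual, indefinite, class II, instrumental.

bupezspethyivze

Attach case instrumental -s (after consonant 'z') → bupezs.
Attach noun class class II -path → bupezspath.
Attach definiteness indefinite -yiv → bupezspathyiv.
Attach number dual -zo → bupezspathyivzo.
Apply vowel harmony: bupezspathyivzo → bupezspethyivze.
Nasal assimilation: no change.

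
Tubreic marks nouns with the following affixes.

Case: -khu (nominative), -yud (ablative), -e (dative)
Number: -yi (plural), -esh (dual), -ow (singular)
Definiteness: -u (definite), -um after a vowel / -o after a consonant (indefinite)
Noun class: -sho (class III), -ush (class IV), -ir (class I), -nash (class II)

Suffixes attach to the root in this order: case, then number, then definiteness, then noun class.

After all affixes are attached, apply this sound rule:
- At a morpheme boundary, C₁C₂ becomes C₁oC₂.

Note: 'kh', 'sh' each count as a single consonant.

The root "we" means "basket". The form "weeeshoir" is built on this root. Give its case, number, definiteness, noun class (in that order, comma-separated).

Segment: we-e-esh-o-ir.
case: -e → dative.
number: -esh → dual.
definiteness: -um/o → indefinite.
noun class: -ir → class I.

dative, dual, indefinite, class I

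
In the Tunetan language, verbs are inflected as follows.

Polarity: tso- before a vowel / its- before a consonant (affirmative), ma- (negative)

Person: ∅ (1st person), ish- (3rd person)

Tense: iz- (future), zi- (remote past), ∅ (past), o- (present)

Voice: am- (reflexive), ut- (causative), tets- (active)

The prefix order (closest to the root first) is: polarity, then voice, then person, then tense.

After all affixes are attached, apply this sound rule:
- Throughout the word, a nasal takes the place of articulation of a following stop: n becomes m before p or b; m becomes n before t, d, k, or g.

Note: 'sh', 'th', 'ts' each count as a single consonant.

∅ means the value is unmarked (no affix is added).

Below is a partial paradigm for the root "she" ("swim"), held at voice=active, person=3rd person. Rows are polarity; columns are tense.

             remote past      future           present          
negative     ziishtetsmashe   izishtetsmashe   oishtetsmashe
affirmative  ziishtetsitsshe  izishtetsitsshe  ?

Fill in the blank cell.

oishtetsitsshe

Attach polarity affirmative its- (before consonant 'sh') → itsshe.
Attach voice active tets- → tetsitsshe.
Attach person 3rd person ish- → ishtetsitsshe.
Attach tense present o- → oishtetsitsshe.
Nasal assimilation: no change.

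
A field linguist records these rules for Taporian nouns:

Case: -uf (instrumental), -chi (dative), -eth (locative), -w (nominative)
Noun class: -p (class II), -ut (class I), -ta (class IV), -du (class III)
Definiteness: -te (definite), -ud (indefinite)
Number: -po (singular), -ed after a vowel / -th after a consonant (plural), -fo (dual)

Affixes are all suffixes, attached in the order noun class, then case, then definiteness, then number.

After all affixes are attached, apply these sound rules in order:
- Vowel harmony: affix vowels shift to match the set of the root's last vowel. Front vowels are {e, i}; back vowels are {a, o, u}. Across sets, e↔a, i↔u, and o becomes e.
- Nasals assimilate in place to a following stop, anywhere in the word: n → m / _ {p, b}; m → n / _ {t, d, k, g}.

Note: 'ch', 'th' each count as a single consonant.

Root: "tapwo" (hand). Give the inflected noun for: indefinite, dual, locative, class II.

tapwopathudfo

Attach noun class class II -p → tapwop.
Attach case locative -eth → tapwopeth.
Attach definiteness indefinite -ud → tapwopethud.
Attach number dual -fo → tapwopethudfo.
Apply vowel harmony: tapwopethudfo → tapwopathudfo.
Nasal assimilation: no change.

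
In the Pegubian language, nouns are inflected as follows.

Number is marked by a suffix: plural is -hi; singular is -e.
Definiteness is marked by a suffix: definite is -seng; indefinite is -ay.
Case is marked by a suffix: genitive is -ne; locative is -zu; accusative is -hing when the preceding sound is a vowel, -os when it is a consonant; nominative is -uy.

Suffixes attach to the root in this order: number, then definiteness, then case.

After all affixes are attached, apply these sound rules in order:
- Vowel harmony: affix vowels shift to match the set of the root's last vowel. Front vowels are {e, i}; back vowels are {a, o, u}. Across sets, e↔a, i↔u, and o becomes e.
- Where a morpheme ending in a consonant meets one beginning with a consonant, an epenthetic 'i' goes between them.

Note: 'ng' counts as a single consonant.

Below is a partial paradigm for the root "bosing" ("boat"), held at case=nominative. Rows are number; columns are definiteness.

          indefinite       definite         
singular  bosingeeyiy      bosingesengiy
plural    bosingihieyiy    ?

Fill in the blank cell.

Attach number plural -hi → bosinghi.
Attach definiteness definite -seng → bosinghiseng.
Attach case nominative -uy → bosinghisenguy.
Apply vowel harmony: bosinghisenguy → bosinghisengiy.
Apply epenthesis: bosinghisengiy → bosingihisengiy.

bosingihisengiy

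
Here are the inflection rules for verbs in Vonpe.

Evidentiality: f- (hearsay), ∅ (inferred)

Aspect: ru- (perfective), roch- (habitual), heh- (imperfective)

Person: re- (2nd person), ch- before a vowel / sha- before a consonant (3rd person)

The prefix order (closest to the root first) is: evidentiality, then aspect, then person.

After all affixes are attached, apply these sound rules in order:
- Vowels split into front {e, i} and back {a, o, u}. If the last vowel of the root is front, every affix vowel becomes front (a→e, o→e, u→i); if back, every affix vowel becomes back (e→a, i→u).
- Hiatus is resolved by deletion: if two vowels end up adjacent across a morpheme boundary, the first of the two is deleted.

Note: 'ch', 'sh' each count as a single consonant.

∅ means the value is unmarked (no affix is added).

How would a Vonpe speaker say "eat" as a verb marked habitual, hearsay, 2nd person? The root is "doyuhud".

Attach evidentiality hearsay f- → fdoyuhud.
Attach aspect habitual roch- → rochfdoyuhud.
Attach person 2nd person re- → rerochfdoyuhud.
Apply vowel harmony: rerochfdoyuhud → rarochfdoyuhud.
Vowel deletion: no change.

rarochfdoyuhud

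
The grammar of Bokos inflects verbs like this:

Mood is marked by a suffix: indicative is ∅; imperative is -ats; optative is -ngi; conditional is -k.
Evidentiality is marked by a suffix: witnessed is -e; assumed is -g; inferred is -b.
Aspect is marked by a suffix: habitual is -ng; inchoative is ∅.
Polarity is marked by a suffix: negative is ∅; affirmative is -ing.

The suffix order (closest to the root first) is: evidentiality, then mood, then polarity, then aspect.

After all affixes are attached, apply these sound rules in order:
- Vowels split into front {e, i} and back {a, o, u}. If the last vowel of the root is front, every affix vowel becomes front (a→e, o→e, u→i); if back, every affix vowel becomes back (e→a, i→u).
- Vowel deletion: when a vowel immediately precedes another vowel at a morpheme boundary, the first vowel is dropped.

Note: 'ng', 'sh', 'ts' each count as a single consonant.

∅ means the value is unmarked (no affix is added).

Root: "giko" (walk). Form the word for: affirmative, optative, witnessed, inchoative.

gikangung

Attach evidentiality witnessed -e → gikoe.
Attach mood optative -ngi → gikoengi.
Attach polarity affirmative -ing → gikoengiing.
aspect = inchoative: zero marking, form stays gikoengiing.
Apply vowel harmony: gikoengiing → gikoanguung.
Apply vowel deletion: gikoanguung → gikangung.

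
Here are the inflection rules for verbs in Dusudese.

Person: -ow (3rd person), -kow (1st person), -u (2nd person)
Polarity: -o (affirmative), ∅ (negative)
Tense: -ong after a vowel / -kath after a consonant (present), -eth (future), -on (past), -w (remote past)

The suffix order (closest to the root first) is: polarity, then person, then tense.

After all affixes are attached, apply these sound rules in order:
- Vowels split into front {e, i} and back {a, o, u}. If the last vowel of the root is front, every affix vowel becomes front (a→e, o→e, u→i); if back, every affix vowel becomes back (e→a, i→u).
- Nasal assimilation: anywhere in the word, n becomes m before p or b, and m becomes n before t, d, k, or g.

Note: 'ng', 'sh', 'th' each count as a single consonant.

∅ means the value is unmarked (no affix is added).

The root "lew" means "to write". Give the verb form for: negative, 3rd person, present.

lewewketh

polarity = negative: zero marking, form stays lew.
Attach person 3rd person -ow → lewow.
Attach tense present -kath (after consonant 'w') → lewowkath.
Apply vowel harmony: lewowkath → lewewketh.
Nasal assimilation: no change.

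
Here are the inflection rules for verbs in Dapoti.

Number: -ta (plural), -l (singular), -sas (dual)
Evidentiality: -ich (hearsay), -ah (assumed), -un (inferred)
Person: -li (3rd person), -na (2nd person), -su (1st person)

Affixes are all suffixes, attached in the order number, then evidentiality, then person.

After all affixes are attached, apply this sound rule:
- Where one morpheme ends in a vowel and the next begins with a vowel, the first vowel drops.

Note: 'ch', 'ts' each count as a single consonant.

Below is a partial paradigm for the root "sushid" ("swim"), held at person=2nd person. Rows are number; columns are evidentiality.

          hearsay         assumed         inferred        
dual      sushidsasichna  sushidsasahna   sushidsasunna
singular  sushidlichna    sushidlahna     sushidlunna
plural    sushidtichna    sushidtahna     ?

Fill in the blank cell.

sushidtunna

Attach number plural -ta → sushidta.
Attach evidentiality inferred -un → sushidtaun.
Attach person 2nd person -na → sushidtaunna.
Apply vowel deletion: sushidtaunna → sushidtunna.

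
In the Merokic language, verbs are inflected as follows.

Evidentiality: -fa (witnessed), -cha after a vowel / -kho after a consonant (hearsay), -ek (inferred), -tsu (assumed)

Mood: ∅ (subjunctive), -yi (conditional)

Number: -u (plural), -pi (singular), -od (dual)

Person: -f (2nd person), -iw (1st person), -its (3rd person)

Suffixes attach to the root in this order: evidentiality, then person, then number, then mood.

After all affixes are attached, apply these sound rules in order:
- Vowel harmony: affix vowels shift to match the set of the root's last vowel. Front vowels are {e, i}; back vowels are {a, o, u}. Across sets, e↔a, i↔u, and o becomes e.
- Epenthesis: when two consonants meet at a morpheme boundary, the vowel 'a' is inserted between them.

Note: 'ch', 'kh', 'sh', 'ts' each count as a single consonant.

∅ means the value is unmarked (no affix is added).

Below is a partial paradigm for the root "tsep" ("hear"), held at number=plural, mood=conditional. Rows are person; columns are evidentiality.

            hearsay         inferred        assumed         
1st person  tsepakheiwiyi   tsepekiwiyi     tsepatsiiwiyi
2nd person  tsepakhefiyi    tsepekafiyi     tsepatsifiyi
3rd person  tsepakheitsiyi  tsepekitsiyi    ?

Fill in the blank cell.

Attach evidentiality assumed -tsu → tseptsu.
Attach person 3rd person -its → tseptsuits.
Attach number plural -u → tseptsuitsu.
Attach mood conditional -yi → tseptsuitsuyi.
Apply vowel harmony: tseptsuitsuyi → tseptsiitsiyi.
Apply epenthesis: tseptsiitsiyi → tsepatsiitsiyi.

tsepatsiitsiyi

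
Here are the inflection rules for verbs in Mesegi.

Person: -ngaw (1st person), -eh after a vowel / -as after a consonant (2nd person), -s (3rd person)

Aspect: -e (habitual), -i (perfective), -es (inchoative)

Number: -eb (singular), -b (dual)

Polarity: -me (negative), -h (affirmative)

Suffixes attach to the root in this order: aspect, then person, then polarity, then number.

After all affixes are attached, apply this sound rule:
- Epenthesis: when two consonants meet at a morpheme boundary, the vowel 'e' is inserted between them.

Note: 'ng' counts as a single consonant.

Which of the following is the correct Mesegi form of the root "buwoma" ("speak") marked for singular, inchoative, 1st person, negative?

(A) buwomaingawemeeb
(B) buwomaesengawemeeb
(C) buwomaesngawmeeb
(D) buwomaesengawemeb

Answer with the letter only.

Attach aspect inchoative -es → buwomaes.
Attach person 1st person -ngaw → buwomaesngaw.
Attach polarity negative -me → buwomaesngawme.
Attach number singular -eb → buwomaesngawmeeb.
Apply epenthesis: buwomaesngawmeeb → buwomaesengawemeeb.
So the correct form is buwomaesengawemeeb, option (B).
(C) buwomaesngawmeeb is wrong: it fails to apply the sound rule(s).
(A) buwomaingawemeeb is wrong: it uses perfective instead of inchoative for aspect.
(D) buwomaesengawemeb is wrong: it uses dual instead of singular for number.

B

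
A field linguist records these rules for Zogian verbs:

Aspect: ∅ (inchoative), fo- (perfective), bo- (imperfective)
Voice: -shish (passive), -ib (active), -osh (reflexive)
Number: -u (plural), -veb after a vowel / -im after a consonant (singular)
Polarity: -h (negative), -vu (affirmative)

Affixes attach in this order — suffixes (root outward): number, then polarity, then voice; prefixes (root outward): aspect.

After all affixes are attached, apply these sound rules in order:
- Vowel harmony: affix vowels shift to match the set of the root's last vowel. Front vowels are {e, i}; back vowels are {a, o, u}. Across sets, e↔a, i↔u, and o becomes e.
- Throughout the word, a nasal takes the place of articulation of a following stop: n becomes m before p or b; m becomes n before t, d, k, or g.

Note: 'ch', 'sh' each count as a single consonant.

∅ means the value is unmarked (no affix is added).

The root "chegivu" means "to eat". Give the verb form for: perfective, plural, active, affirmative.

Attach number plural -u → chegivuu.
Attach polarity affirmative -vu → chegivuuvu.
Attach voice active -ib → chegivuuvuib.
Attach aspect perfective fo- → fochegivuuvuib.
Apply vowel harmony: fochegivuuvuib → fochegivuuvuub.
Nasal assimilation: no change.

fochegivuuvuub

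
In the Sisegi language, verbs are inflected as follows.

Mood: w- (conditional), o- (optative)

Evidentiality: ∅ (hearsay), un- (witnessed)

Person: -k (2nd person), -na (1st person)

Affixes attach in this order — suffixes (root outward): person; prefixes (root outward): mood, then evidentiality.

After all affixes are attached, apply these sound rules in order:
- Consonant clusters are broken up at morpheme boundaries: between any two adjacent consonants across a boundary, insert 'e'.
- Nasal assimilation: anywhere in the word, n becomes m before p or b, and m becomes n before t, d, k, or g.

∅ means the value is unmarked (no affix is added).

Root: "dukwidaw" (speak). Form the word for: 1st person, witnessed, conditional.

Attach mood conditional w- → wdukwidaw.
Attach evidentiality witnessed un- → unwdukwidaw.
Attach person 1st person -na → unwdukwidawna.
Apply epenthesis: unwdukwidawna → unewedukwidawena.
Nasal assimilation: no change.

unewedukwidawena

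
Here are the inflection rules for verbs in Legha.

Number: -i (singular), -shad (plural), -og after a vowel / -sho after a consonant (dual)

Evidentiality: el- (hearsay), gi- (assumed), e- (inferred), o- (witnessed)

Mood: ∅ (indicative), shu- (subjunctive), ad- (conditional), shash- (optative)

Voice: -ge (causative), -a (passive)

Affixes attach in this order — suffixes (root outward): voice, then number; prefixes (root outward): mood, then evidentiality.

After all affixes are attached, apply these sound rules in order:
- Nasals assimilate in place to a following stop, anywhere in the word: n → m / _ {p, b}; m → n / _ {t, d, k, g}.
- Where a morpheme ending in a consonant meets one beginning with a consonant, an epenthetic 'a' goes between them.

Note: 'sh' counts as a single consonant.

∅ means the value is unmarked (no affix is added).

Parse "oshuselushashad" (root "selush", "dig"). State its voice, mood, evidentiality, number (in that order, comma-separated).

Segment: o-shu-selush-a-shad.
voice: -a → passive.
mood: shu- → subjunctive.
evidentiality: o- → witnessed.
number: -shad → plural.

passive, subjunctive, witnessed, plural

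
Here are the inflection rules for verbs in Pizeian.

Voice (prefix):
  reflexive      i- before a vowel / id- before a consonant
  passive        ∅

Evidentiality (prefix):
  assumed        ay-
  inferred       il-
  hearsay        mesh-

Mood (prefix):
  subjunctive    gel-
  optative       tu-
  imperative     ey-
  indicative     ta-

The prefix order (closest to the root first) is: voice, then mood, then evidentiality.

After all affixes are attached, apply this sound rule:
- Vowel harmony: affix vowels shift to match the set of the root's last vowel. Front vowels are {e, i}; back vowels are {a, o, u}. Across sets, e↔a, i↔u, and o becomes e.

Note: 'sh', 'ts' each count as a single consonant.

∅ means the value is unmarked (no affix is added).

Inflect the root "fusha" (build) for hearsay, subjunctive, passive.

mashgalfusha

voice = passive: zero marking, form stays fusha.
Attach mood subjunctive gel- → gelfusha.
Attach evidentiality hearsay mesh- → meshgelfusha.
Apply vowel harmony: meshgelfusha → mashgalfusha.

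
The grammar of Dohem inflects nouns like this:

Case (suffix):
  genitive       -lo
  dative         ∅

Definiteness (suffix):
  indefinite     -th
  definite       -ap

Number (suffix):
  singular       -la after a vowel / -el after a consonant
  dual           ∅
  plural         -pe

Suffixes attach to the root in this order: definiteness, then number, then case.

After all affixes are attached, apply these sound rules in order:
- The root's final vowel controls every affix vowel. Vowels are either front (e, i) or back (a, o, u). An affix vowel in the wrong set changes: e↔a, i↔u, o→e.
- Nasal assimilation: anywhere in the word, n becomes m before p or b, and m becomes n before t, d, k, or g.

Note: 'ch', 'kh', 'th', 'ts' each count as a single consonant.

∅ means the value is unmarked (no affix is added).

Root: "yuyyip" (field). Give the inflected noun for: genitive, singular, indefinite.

Attach definiteness indefinite -th → yuyyipth.
Attach number singular -el (after consonant 'th') → yuyyipthel.
Attach case genitive -lo → yuyyipthello.
Apply vowel harmony: yuyyipthello → yuyyipthelle.
Nasal assimilation: no change.

yuyyipthelle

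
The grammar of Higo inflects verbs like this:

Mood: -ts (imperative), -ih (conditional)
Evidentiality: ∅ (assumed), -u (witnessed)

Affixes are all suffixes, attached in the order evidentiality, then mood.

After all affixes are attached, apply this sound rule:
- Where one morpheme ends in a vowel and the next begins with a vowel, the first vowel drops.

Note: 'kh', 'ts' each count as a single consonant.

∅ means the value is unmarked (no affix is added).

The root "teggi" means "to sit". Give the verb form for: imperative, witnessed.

Attach evidentiality witnessed -u → teggiu.
Attach mood imperative -ts → teggiuts.
Apply vowel deletion: teggiuts → tegguts.

tegguts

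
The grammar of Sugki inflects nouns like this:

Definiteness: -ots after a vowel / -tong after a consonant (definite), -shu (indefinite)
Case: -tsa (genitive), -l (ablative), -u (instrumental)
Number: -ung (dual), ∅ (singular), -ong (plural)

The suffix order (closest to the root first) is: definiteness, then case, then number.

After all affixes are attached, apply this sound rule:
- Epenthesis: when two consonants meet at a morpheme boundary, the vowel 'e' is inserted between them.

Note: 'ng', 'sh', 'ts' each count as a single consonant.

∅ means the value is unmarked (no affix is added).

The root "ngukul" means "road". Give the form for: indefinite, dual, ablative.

Attach definiteness indefinite -shu → ngukulshu.
Attach case ablative -l → ngukulshul.
Attach number dual -ung → ngukulshulung.
Apply epenthesis: ngukulshulung → ngukuleshulung.

ngukuleshulung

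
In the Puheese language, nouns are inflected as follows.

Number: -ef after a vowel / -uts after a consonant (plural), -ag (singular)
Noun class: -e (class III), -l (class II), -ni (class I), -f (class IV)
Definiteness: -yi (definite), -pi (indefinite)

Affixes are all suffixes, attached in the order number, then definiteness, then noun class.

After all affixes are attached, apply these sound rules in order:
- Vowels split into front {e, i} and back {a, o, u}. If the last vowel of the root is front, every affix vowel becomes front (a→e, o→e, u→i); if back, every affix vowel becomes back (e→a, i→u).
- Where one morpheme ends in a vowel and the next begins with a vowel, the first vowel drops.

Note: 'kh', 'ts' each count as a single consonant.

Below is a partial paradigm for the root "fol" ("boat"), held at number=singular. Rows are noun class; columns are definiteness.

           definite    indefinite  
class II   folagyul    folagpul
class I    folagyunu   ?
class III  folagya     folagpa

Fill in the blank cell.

Attach number singular -ag → folag.
Attach definiteness indefinite -pi → folagpi.
Attach noun class class I -ni → folagpini.
Apply vowel harmony: folagpini → folagpunu.
Vowel deletion: no change.

folagpunu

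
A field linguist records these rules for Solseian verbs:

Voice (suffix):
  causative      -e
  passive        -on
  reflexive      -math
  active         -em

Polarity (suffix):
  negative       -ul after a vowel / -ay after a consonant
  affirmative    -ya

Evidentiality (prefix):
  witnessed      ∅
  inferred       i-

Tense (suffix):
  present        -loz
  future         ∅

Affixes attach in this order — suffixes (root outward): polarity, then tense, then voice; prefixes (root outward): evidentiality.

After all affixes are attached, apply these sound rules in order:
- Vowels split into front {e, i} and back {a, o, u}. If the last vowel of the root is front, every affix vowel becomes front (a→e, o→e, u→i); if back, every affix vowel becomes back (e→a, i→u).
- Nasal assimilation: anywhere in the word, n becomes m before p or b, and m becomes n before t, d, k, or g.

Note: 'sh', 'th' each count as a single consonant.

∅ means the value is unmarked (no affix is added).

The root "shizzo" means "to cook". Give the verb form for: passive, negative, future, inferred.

ushizzoulon

Attach evidentiality inferred i- → ishizzo.
Attach polarity negative -ul (after vowel 'o') → ishizzoul.
tense = future: zero marking, form stays ishizzoul.
Attach voice passive -on → ishizzoulon.
Apply vowel harmony: ishizzoulon → ushizzoulon.
Nasal assimilation: no change.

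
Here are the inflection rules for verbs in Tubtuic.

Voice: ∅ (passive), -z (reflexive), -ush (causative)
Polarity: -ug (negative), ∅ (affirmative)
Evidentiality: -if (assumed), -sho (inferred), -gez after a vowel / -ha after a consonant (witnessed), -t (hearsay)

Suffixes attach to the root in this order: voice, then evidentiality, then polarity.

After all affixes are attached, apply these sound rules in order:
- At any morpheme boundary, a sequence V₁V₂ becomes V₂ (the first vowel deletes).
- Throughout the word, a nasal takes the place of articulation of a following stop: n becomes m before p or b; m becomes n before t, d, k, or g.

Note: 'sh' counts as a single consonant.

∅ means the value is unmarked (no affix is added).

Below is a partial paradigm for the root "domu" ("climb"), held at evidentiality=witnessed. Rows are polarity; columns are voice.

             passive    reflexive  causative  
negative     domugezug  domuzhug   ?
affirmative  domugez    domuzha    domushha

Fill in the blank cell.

Attach voice causative -ush → domuush.
Attach evidentiality witnessed -ha (after consonant 'sh') → domuushha.
Attach polarity negative -ug → domuushhaug.
Apply vowel deletion: domuushhaug → domushhug.
Nasal assimilation: no change.

domushhug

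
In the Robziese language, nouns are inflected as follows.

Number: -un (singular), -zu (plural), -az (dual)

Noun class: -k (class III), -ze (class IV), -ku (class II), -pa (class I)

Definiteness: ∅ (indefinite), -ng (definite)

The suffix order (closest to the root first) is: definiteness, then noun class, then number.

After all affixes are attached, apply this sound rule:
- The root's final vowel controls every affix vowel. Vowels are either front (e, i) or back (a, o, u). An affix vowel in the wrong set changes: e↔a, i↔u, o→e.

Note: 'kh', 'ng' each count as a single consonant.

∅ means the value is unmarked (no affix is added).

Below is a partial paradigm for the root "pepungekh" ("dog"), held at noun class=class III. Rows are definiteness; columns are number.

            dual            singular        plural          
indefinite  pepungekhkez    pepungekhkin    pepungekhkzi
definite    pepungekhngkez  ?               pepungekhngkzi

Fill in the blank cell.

Attach definiteness definite -ng → pepungekhng.
Attach noun class class III -k → pepungekhngk.
Attach number singular -un → pepungekhngkun.
Apply vowel harmony: pepungekhngkun → pepungekhngkin.

pepungekhngkin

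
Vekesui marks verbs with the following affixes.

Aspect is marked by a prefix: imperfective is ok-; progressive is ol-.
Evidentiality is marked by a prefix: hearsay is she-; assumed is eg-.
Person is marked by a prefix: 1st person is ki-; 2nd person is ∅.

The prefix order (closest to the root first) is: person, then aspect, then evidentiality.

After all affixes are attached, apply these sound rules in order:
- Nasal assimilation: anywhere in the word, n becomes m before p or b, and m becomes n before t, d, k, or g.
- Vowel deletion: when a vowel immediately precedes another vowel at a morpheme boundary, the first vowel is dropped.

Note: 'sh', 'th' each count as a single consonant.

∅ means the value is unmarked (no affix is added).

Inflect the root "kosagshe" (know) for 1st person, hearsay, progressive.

Attach person 1st person ki- → kikosagshe.
Attach aspect progressive ol- → olkikosagshe.
Attach evidentiality hearsay she- → sheolkikosagshe.
Nasal assimilation: no change.
Apply vowel deletion: sheolkikosagshe → sholkikosagshe.

sholkikosagshe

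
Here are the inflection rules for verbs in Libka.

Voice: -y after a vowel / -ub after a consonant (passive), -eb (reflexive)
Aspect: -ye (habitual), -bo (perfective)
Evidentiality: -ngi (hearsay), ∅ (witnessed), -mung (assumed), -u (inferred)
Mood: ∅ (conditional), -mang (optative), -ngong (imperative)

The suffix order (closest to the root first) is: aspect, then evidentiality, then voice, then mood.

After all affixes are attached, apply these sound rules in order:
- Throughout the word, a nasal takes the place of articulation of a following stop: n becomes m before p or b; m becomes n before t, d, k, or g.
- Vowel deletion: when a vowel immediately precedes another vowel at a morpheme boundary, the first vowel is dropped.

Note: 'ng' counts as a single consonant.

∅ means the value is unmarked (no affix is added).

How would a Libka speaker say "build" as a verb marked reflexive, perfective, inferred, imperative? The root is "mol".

Attach aspect perfective -bo → molbo.
Attach evidentiality inferred -u → molbou.
Attach voice reflexive -eb → molboueb.
Attach mood imperative -ngong → molbouebngong.
Nasal assimilation: no change.
Apply vowel deletion: molbouebngong → molbebngong.

molbebngong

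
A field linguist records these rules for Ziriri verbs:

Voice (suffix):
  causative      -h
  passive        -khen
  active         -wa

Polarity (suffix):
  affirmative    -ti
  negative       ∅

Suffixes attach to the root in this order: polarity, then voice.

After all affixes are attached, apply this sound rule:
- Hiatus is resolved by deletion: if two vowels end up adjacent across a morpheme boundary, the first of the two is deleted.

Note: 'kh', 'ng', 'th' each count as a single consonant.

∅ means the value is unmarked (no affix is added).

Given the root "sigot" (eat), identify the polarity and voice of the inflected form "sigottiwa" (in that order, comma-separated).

Segment: sigot-ti-wa.
polarity: -ti → affirmative.
voice: -wa → active.

affirmative, active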